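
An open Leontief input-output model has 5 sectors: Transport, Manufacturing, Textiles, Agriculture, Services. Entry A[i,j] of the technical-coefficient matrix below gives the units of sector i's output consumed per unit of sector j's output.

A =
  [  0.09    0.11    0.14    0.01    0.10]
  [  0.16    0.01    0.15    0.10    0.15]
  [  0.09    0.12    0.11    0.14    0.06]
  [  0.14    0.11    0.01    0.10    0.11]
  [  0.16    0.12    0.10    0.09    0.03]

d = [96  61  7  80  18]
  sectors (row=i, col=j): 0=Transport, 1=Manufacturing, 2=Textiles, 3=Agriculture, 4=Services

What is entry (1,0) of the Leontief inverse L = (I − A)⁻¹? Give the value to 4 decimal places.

L[1,0] = 0.2970

Form M = I − A:
  [  0.91   -0.11   -0.14   -0.01   -0.10]
  [ -0.16    0.99   -0.15   -0.10   -0.15]
  [ -0.09   -0.12    0.89   -0.14   -0.06]
  [ -0.14   -0.11   -0.01    0.90   -0.11]
  [ -0.16   -0.12   -0.10   -0.09    0.97]
Leontief inverse L = M⁻¹:
  [  1.2028    0.1950    0.2432    0.0908    0.1795]
  [  0.2970    1.1264    0.2661    0.1942    0.2433]
  [  0.2217    0.2168    1.2153    0.2314    0.1578]
  [  0.2603    0.1963    0.1093    1.1725    0.1969]
  [  0.2821    0.2121    0.2085    0.1716    1.1252]
Total output x = L · d:
  x_0 = 1.2028·96 + 0.1950·61 + 0.2432·7 + 0.0908·80 + 0.1795·18 = 139.5582
  x_1 = 0.2970·96 + 1.1264·61 + 0.2661·7 + 0.1942·80 + 0.2433·18 = 119.0014
  x_2 = 0.2217·96 + 0.2168·61 + 1.2153·7 + 0.2314·80 + 0.1578·18 = 64.3593
  x_3 = 0.2603·96 + 0.1963·61 + 0.1093·7 + 1.1725·80 + 0.1969·18 = 135.0814
  x_4 = 0.2821·96 + 0.2121·61 + 0.2085·7 + 0.1716·80 + 1.1252·18 = 75.4667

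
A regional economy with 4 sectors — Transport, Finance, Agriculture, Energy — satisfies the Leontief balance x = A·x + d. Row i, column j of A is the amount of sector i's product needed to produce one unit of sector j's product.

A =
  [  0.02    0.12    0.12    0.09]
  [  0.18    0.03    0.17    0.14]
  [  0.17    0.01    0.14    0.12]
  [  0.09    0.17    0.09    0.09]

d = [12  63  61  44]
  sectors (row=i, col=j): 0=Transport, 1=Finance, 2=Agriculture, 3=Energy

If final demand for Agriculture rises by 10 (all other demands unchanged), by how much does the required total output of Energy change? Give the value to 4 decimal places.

1.9480

Form M = I − A:
  [  0.98   -0.12   -0.12   -0.09]
  [ -0.18    0.97   -0.17   -0.14]
  [ -0.17   -0.01    0.86   -0.12]
  [ -0.09   -0.17   -0.09    0.91]
Leontief inverse L = M⁻¹:
  [  1.1011    0.1666    0.2035    0.1614]
  [  0.2742    1.1089    0.2820    0.2349]
  [  0.2466    0.0781    1.2335    0.1991]
  [  0.1845    0.2314    0.1948    1.1784]
Total output x = L · d:
  x_0 = 1.1011·12 + 0.1666·63 + 0.2035·61 + 0.1614·44 = 43.2205
  x_1 = 0.2742·12 + 1.1089·63 + 0.2820·61 + 0.2349·44 = 100.6936
  x_2 = 0.2466·12 + 0.0781·63 + 1.2335·61 + 0.1991·44 = 91.8806
  x_3 = 0.1845·12 + 0.2314·63 + 0.1948·61 + 1.1784·44 = 80.5242
Δx_3 = L[3,2] · Δd_2 = 0.1948 · 10 = 1.9480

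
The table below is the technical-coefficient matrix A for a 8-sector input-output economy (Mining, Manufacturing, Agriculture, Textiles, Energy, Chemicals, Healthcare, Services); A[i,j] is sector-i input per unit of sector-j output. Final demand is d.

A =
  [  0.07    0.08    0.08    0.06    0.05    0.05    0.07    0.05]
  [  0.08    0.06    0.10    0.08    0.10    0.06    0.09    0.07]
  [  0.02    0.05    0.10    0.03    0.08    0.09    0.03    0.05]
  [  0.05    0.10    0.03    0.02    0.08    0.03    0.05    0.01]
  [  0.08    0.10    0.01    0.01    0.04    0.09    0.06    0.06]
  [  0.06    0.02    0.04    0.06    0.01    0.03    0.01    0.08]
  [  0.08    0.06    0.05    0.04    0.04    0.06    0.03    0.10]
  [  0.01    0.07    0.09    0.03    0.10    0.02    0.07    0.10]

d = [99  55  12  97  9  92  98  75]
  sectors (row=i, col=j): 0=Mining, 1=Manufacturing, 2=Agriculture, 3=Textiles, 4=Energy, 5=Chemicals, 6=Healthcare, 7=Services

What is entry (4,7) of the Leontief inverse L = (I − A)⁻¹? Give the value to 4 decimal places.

Form M = I − A:
  [  0.93   -0.08   -0.08   -0.06   -0.05   -0.05   -0.07   -0.05]
  [ -0.08    0.94   -0.10   -0.08   -0.10   -0.06   -0.09   -0.07]
  [ -0.02   -0.05    0.90   -0.03   -0.08   -0.09   -0.03   -0.05]
  [ -0.05   -0.10   -0.03    0.98   -0.08   -0.03   -0.05   -0.01]
  [ -0.08   -0.10   -0.01   -0.01    0.96   -0.09   -0.06   -0.06]
  [ -0.06   -0.02   -0.04   -0.06   -0.01    0.97   -0.01   -0.08]
  [ -0.08   -0.06   -0.05   -0.04   -0.04   -0.06    0.97   -0.10]
  [ -0.01   -0.07   -0.09   -0.03   -0.10   -0.02   -0.07    0.90]
Leontief inverse L = M⁻¹:
  [  1.1240    0.1441    0.1431    0.1008    0.1117    0.1034    0.1202    0.1127]
  [  0.1466    1.1411    0.1748    0.1277    0.1747    0.1269    0.1512    0.1478]
  [  0.0643    0.1026    1.1523    0.0634    0.1306    0.1372    0.0701    0.1050]
  [  0.0947    0.1488    0.0753    1.0518    0.1248    0.0719    0.0898    0.0574]
  [  0.1305    0.1548    0.0665    0.0500    1.0926    0.1344    0.1061    0.1201]
  [  0.0886    0.0597    0.0788    0.0833    0.0492    1.0586    0.0411    0.1168]
  [  0.1260    0.1177    0.1082    0.0769    0.0967    0.1050    1.0768    0.1584]
  [  0.0597    0.1333    0.1505    0.0658    0.1621    0.0738    0.1195    1.1645]
Total output x = L · d:
  x_0 = 1.1240·99 + 0.1441·55 + 0.1431·12 + 0.1008·97 + 0.1117·9 + 0.1034·92 + 0.1202·98 + 0.1127·75 = 161.4470
  x_1 = 0.1466·99 + 1.1411·55 + 0.1748·12 + 0.1277·97 + 0.1747·9 + 0.1269·92 + 0.1512·98 + 0.1478·75 = 130.9189
  x_2 = 0.0643·99 + 0.1026·55 + 1.1523·12 + 0.0634·97 + 0.1306·9 + 0.1372·92 + 0.0701·98 + 0.1050·75 = 60.5207
  x_3 = 0.0947·99 + 0.1488·55 + 0.0753·12 + 1.0518·97 + 0.1248·9 + 0.0719·92 + 0.0898·98 + 0.0574·75 = 141.3219
  x_4 = 0.1305·99 + 0.1548·55 + 0.0665·12 + 0.0500·97 + 1.0926·9 + 0.1344·92 + 0.1061·98 + 0.1201·75 = 68.6893
  x_5 = 0.0886·99 + 0.0597·55 + 0.0788·12 + 0.0833·97 + 0.0492·9 + 1.0586·92 + 0.0411·98 + 0.1168·75 = 131.6986
  x_6 = 0.1260·99 + 0.1177·55 + 0.1082·12 + 0.0769·97 + 0.0967·9 + 0.1050·92 + 1.0768·98 + 0.1584·75 = 155.6422
  x_7 = 0.0597·99 + 0.1333·55 + 0.1505·12 + 0.0658·97 + 0.1621·9 + 0.0738·92 + 0.1195·98 + 1.1645·75 = 128.7369

L[4,7] = 0.1201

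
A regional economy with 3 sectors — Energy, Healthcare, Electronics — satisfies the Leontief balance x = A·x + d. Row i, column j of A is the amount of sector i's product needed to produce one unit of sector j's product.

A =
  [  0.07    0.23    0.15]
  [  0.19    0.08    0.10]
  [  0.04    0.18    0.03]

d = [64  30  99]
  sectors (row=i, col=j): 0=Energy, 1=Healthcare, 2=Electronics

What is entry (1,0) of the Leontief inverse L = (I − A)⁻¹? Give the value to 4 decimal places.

L[1,0] = 0.2480

Form M = I − A:
  [  0.93   -0.23   -0.15]
  [ -0.19    0.92   -0.10]
  [ -0.04   -0.18    0.97]
Leontief inverse L = M⁻¹:
  [  1.1517    0.3294    0.2121]
  [  0.2480    1.1803    0.1600]
  [  0.0935    0.2326    1.0694]
Total output x = L · d:
  x_0 = 1.1517·64 + 0.3294·30 + 0.2121·99 = 104.5840
  x_1 = 0.2480·64 + 1.1803·30 + 0.1600·99 = 67.1239
  x_2 = 0.0935·64 + 0.2326·30 + 1.0694·99 = 118.8306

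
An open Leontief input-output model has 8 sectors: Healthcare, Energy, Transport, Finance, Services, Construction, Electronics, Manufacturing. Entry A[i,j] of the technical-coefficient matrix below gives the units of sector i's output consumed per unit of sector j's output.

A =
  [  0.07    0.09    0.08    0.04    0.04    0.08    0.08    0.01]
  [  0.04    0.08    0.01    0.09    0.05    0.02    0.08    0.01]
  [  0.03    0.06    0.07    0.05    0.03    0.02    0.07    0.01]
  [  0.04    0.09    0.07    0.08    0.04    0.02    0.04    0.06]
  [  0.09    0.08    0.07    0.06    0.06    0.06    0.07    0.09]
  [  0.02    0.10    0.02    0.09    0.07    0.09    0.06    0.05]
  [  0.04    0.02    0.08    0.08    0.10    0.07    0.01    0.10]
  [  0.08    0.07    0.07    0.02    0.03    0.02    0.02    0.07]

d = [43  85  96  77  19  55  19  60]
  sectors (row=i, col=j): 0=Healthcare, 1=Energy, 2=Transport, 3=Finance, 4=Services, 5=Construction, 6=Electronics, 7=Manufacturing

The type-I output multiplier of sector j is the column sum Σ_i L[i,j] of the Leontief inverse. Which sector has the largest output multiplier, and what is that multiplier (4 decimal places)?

Form M = I − A:
  [  0.93   -0.09   -0.08   -0.04   -0.04   -0.08   -0.08   -0.01]
  [ -0.04    0.92   -0.01   -0.09   -0.05   -0.02   -0.08   -0.01]
  [ -0.03   -0.06    0.93   -0.05   -0.03   -0.02   -0.07   -0.01]
  [ -0.04   -0.09   -0.07    0.92   -0.04   -0.02   -0.04   -0.06]
  [ -0.09   -0.08   -0.07   -0.06    0.94   -0.06   -0.07   -0.09]
  [ -0.02   -0.10   -0.02   -0.09   -0.07    0.91   -0.06   -0.05]
  [ -0.04   -0.02   -0.08   -0.08   -0.10   -0.07    0.99   -0.10]
  [ -0.08   -0.07   -0.07   -0.02   -0.03   -0.02   -0.02    0.93]
Leontief inverse L = M⁻¹:
  [  1.1116    0.1548    0.1292    0.1008    0.0886    0.1232    0.1303    0.0507]
  [  0.0749    1.1305    0.0503    0.1386    0.0886    0.0514    0.1169    0.0463]
  [  0.0589    0.1026    1.1058    0.0912    0.0628    0.0467    0.1030    0.0392]
  [  0.0792    0.1473    0.1148    1.1305    0.0786    0.0512    0.0827    0.0959]
  [  0.1440    0.1570    0.1312    0.1260    1.1139    0.1080    0.1268    0.1400]
  [  0.0650    0.1690    0.0690    0.1532    0.1194    1.1316    0.1090    0.0973]
  [  0.0884    0.0892    0.1340    0.1353    0.1441    0.1098    1.0592    0.1458]
  [  0.1153    0.1199    0.1092    0.0605    0.0623    0.0493    0.0587    1.0979]
Total output x = L · d:
  x_0 = 1.1116·43 + 0.1548·85 + 0.1292·96 + 0.1008·77 + 0.0886·19 + 0.1232·55 + 0.1303·19 + 0.0507·60 = 95.0974
  x_1 = 0.0749·43 + 1.1305·85 + 0.0503·96 + 0.1386·77 + 0.0886·19 + 0.0514·55 + 0.1169·19 + 0.0463·60 = 124.3262
  x_2 = 0.0589·43 + 0.1026·85 + 1.1058·96 + 0.0912·77 + 0.0628·19 + 0.0467·55 + 0.1030·19 + 0.0392·60 = 132.4950
  x_3 = 0.0792·43 + 0.1473·85 + 0.1148·96 + 1.1305·77 + 0.0786·19 + 0.0512·55 + 0.0827·19 + 0.0959·60 = 125.6316
  x_4 = 0.1440·43 + 0.1570·85 + 0.1312·96 + 0.1260·77 + 1.1139·19 + 0.1080·55 + 0.1268·19 + 0.1400·60 = 79.7501
  x_5 = 0.0650·43 + 0.1690·85 + 0.0690·96 + 0.1532·77 + 0.1194·19 + 1.1316·55 + 0.1090·19 + 0.0973·60 = 107.9909
  x_6 = 0.0884·43 + 0.0892·85 + 0.1340·96 + 0.1353·77 + 0.1441·19 + 0.1098·55 + 1.0592·19 + 0.1458·60 = 72.3160
  x_7 = 0.1153·43 + 0.1199·85 + 0.1092·96 + 0.0605·77 + 0.0623·19 + 0.0493·55 + 0.0587·19 + 1.0979·60 = 101.1791
Output multipliers (column sums of L):
  Healthcare: 1.7373
  Energy: 2.0703
  Transport: 1.8436
  Finance: 1.9360
  Services: 1.7583
  Construction: 1.6712
  Electronics: 1.7866
  Manufacturing: 1.7130

Energy (2.0703)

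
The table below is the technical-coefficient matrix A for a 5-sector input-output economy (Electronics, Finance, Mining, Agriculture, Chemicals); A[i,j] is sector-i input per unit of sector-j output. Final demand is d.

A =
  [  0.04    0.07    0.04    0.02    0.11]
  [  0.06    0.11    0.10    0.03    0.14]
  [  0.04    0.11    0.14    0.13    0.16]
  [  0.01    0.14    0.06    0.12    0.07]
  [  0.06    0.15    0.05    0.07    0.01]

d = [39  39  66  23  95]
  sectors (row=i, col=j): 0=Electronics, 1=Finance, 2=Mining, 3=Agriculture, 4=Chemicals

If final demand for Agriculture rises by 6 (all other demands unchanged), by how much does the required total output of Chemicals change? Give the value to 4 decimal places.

Form M = I − A:
  [  0.96   -0.07   -0.04   -0.02   -0.11]
  [ -0.06    0.89   -0.10   -0.03   -0.14]
  [ -0.04   -0.11    0.86   -0.13   -0.16]
  [ -0.01   -0.14   -0.06    0.88   -0.07]
  [ -0.06   -0.15   -0.05   -0.07    0.99]
Leontief inverse L = M⁻¹:
  [  1.0628    0.1269    0.0766    0.0519    0.1521]
  [  0.0959    1.2002    0.1622    0.0840    0.2125]
  [  0.0837    0.2340    1.2234    0.2109    0.2550]
  [  0.0399    0.2256    0.1180    1.1734    0.1384]
  [  0.0860    0.2173    0.0994    0.1095    1.0742]
Total output x = L · d:
  x_0 = 1.0628·39 + 0.1269·39 + 0.0766·66 + 0.0519·23 + 0.1521·95 = 67.0996
  x_1 = 0.0959·39 + 1.2002·39 + 0.1622·66 + 0.0840·23 + 0.2125·95 = 83.3810
  x_2 = 0.0837·39 + 0.2340·39 + 1.2234·66 + 0.2109·23 + 0.2550·95 = 122.2144
  x_3 = 0.0399·39 + 0.2256·39 + 0.1180·66 + 1.1734·23 + 0.1384·95 = 58.2772
  x_4 = 0.0860·39 + 0.2173·39 + 0.0994·66 + 0.1095·23 + 1.0742·95 = 122.9528
Δx_4 = L[4,3] · Δd_3 = 0.1095 · 6 = 0.6569

0.6569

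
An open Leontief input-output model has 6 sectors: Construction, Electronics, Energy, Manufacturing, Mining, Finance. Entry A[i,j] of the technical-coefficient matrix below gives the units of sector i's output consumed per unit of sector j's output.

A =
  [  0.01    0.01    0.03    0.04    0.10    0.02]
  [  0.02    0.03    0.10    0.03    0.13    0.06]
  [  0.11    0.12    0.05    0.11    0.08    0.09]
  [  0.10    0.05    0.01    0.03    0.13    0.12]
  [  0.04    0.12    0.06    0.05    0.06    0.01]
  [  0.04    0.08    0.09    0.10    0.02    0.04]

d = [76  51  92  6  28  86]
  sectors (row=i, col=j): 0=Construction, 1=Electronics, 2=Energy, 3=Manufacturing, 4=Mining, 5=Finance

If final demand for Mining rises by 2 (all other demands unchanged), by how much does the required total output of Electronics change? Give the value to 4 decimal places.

0.3573

Form M = I − A:
  [  0.99   -0.01   -0.03   -0.04   -0.10   -0.02]
  [ -0.02    0.97   -0.10   -0.03   -0.13   -0.06]
  [ -0.11   -0.12    0.95   -0.11   -0.08   -0.09]
  [ -0.10   -0.05   -0.01    0.97   -0.13   -0.12]
  [ -0.04   -0.12   -0.06   -0.05    0.94   -0.01]
  [ -0.04   -0.08   -0.09   -0.10   -0.02    0.96]
Leontief inverse L = M⁻¹:
  [  1.0290    0.0386    0.0488    0.0596    0.1280    0.0372]
  [  0.0550    1.0817    0.1363    0.0699    0.1787    0.0921]
  [  0.1541    0.1772    1.1011    0.1593    0.1596    0.1391]
  [  0.1292    0.0977    0.0513    1.0699    0.1828    0.1493]
  [  0.0683    0.1575    0.0938    0.0800    1.1128    0.0417]
  [  0.0768    0.1218    0.1239    0.1364    0.0774    1.0803]
Total output x = L · d:
  x_0 = 1.0290·76 + 0.0386·51 + 0.0488·92 + 0.0596·6 + 0.1280·28 + 0.0372·86 = 91.8040
  x_1 = 0.0550·76 + 1.0817·51 + 0.1363·92 + 0.0699·6 + 0.1787·28 + 0.0921·86 = 85.2344
  x_2 = 0.1541·76 + 0.1772·51 + 1.1011·92 + 0.1593·6 + 0.1596·28 + 0.1391·86 = 139.4341
  x_3 = 0.1292·76 + 0.0977·51 + 0.0513·92 + 1.0699·6 + 0.1828·28 + 0.1493·86 = 43.8950
  x_4 = 0.0683·76 + 0.1575·51 + 0.0938·92 + 0.0800·6 + 1.1128·28 + 0.0417·86 = 57.0793
  x_5 = 0.0768·76 + 0.1218·51 + 0.1239·92 + 0.1364·6 + 0.0774·28 + 1.0803·86 = 119.3449
Δx_1 = L[1,4] · Δd_4 = 0.1787 · 2 = 0.3573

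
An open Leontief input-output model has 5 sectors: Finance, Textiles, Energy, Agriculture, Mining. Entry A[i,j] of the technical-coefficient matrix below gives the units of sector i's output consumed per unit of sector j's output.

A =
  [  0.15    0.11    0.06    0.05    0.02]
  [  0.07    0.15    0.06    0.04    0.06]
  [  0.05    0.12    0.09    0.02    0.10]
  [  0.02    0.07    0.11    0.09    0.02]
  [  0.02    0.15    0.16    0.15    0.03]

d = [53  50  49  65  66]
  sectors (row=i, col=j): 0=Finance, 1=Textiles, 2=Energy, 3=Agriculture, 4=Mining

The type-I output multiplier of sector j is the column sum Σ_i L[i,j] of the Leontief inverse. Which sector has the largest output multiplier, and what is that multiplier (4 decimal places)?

Form M = I − A:
  [  0.85   -0.11   -0.06   -0.05   -0.02]
  [ -0.07    0.85   -0.06   -0.04   -0.06]
  [ -0.05   -0.12    0.91   -0.02   -0.10]
  [ -0.02   -0.07   -0.11    0.91   -0.02]
  [ -0.02   -0.15   -0.16   -0.15    0.97]
Leontief inverse L = M⁻¹:
  [  1.2015    0.1868    0.1105    0.0848    0.0495]
  [  0.1120    1.2296    0.1140    0.0778    0.0917]
  [  0.0889    0.2024    1.1491    0.0611    0.1341]
  [  0.0472    0.1286    0.1552    1.1185    0.0480]
  [  0.0640    0.2473    0.2334    0.1968    1.0757]
Total output x = L · d:
  x_0 = 1.2015·53 + 0.1868·50 + 0.1105·49 + 0.0848·65 + 0.0495·66 = 87.2116
  x_1 = 0.1120·53 + 1.2296·50 + 0.1140·49 + 0.0778·65 + 0.0917·66 = 84.1147
  x_2 = 0.0889·53 + 0.2024·50 + 1.1491·49 + 0.0611·65 + 0.1341·66 = 83.9570
  x_3 = 0.0472·53 + 0.1286·50 + 0.1552·49 + 1.1185·65 + 0.0480·66 = 92.4035
  x_4 = 0.0640·53 + 0.2473·50 + 0.2334·49 + 0.1968·65 + 1.0757·66 = 110.9846
Output multipliers (column sums of L):
  Finance: 1.5135
  Textiles: 1.9947
  Energy: 1.7622
  Agriculture: 1.5391
  Mining: 1.3989

Textiles (1.9947)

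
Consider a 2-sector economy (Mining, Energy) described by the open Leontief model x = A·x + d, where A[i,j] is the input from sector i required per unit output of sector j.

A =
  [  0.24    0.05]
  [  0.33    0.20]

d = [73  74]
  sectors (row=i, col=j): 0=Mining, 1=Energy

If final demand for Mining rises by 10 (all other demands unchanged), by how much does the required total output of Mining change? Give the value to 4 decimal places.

13.5249

Form M = I − A:
  [  0.76   -0.05]
  [ -0.33    0.80]
Leontief inverse L = M⁻¹:
  [  1.3525    0.0845]
  [  0.5579    1.2849]
Total output x = L · d:
  x_0 = 1.3525·73 + 0.0845·74 = 104.9873
  x_1 = 0.5579·73 + 1.2849·74 = 135.8073
Δx_0 = L[0,0] · Δd_0 = 1.3525 · 10 = 13.5249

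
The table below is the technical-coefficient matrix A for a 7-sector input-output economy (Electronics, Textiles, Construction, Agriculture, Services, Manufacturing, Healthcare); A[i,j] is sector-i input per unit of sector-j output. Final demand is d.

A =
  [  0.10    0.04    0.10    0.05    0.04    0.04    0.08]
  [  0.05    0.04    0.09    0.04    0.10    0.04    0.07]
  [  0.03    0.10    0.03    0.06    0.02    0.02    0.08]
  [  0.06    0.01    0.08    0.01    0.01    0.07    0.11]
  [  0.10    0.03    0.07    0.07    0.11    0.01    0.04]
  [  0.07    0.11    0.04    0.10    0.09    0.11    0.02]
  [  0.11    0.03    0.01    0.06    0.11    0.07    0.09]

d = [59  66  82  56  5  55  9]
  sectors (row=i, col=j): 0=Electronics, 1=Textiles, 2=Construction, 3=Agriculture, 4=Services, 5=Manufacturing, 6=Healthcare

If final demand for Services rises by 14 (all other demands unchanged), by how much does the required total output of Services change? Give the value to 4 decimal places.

16.2064

Form M = I − A:
  [  0.90   -0.04   -0.10   -0.05   -0.04   -0.04   -0.08]
  [ -0.05    0.96   -0.09   -0.04   -0.10   -0.04   -0.07]
  [ -0.03   -0.10    0.97   -0.06   -0.02   -0.02   -0.08]
  [ -0.06   -0.01   -0.08    0.99   -0.01   -0.07   -0.11]
  [ -0.10   -0.03   -0.07   -0.07    0.89   -0.01   -0.04]
  [ -0.07   -0.11   -0.04   -0.10   -0.09    0.89   -0.02]
  [ -0.11   -0.03   -0.01   -0.06   -0.11   -0.07    0.91]
Leontief inverse L = M⁻¹:
  [  1.1597    0.0806    0.1459    0.0933    0.0905    0.0782    0.1380]
  [  0.1075    1.0780    0.1333    0.0828    0.1525    0.0741    0.1224]
  [  0.0748    0.1268    1.0658    0.0906    0.0631    0.0507    0.1249]
  [  0.1091    0.0456    0.1117    1.0480    0.0540    0.1046    0.1543]
  [  0.1581    0.0639    0.1175    0.1094    1.1576    0.0416    0.0942]
  [  0.1402    0.1584    0.1017    0.1529    0.1558    1.1597    0.0843]
  [  0.1816    0.0696    0.0631    0.1091    0.1721    0.1136    1.1490]
Total output x = L · d:
  x_0 = 1.1597·59 + 0.0806·66 + 0.1459·82 + 0.0933·56 + 0.0905·5 + 0.0782·55 + 0.1380·9 = 96.9265
  x_1 = 0.1075·59 + 1.0780·66 + 0.1333·82 + 0.0828·56 + 0.1525·5 + 0.0741·55 + 0.1224·9 = 98.9918
  x_2 = 0.0748·59 + 0.1268·66 + 1.0658·82 + 0.0906·56 + 0.0631·5 + 0.0507·55 + 0.1249·9 = 109.4809
  x_3 = 0.1091·59 + 0.0456·66 + 0.1117·82 + 1.0480·56 + 0.0540·5 + 0.1046·55 + 0.1543·9 = 84.7048
  x_4 = 0.1581·59 + 0.0639·66 + 0.1175·82 + 0.1094·56 + 1.1576·5 + 0.0416·55 + 0.0942·9 = 38.2323
  x_5 = 0.1402·59 + 0.1584·66 + 0.1017·82 + 0.1529·56 + 0.1558·5 + 1.1597·55 + 0.0843·9 = 100.9500
  x_6 = 0.1816·59 + 0.0696·66 + 0.0631·82 + 0.1091·56 + 0.1721·5 + 0.1136·55 + 1.1490·9 = 44.0449
Δx_4 = L[4,4] · Δd_4 = 1.1576 · 14 = 16.2064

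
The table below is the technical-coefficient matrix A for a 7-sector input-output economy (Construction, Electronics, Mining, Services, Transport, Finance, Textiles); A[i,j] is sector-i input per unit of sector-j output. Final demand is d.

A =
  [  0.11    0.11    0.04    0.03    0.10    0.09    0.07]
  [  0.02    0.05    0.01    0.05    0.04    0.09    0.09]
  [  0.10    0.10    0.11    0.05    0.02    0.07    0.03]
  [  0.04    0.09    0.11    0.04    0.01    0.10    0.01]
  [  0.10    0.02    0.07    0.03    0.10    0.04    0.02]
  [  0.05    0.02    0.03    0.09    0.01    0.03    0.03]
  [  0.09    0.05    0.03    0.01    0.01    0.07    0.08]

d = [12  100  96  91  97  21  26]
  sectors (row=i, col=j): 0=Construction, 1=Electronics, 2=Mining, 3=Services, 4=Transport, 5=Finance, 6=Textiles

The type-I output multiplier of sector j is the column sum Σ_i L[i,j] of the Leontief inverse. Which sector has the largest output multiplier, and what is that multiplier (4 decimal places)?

Form M = I − A:
  [  0.89   -0.11   -0.04   -0.03   -0.10   -0.09   -0.07]
  [ -0.02    0.95   -0.01   -0.05   -0.04   -0.09   -0.09]
  [ -0.10   -0.10    0.89   -0.05   -0.02   -0.07   -0.03]
  [ -0.04   -0.09   -0.11    0.96   -0.01   -0.10   -0.01]
  [ -0.10   -0.02   -0.07   -0.03    0.90   -0.04   -0.02]
  [ -0.05   -0.02   -0.03   -0.09   -0.01    0.97   -0.03]
  [ -0.09   -0.05   -0.03   -0.01   -0.01   -0.07    0.92]
Leontief inverse L = M⁻¹:
  [  1.1763    0.1640    0.0837    0.0696    0.1436    0.1519    0.1171]
  [  0.0574    1.0803    0.0368    0.0749    0.0588    0.1268    0.1175]
  [  0.1575    0.1556    1.1542    0.0876    0.0533    0.1287    0.0712]
  [  0.0838    0.1328    0.1469    1.0740    0.0325    0.1457    0.0413]
  [  0.1535    0.0629    0.1085    0.0576    1.1355    0.0843    0.0494]
  [  0.0801    0.0512    0.0572    0.1091    0.0260    1.0631    0.0494]
  [  0.1320    0.0859    0.0550    0.0343    0.0337    0.1093    1.1119]
Total output x = L · d:
  x_0 = 1.1763·12 + 0.1640·100 + 0.0837·96 + 0.0696·91 + 0.1436·97 + 0.1519·21 + 0.1171·26 = 65.0499
  x_1 = 0.0574·12 + 1.0803·100 + 0.0368·96 + 0.0749·91 + 0.0588·97 + 0.1268·21 + 0.1175·26 = 130.4961
  x_2 = 0.1575·12 + 0.1556·100 + 1.1542·96 + 0.0876·91 + 0.0533·97 + 0.1287·21 + 0.0712·26 = 145.9443
  x_3 = 0.0838·12 + 0.1328·100 + 0.1469·96 + 1.0740·91 + 0.0325·97 + 0.1457·21 + 0.0413·26 = 133.4006
  x_4 = 0.1535·12 + 0.0629·100 + 0.1085·96 + 0.0576·91 + 1.1355·97 + 0.0843·21 + 0.0494·26 = 136.9992
  x_5 = 0.0801·12 + 0.0512·100 + 0.0572·96 + 0.1091·91 + 0.0260·97 + 1.0631·21 + 0.0494·26 = 47.6371
  x_6 = 0.1320·12 + 0.0859·100 + 0.0550·96 + 0.0343·91 + 0.0337·97 + 0.1093·21 + 1.1119·26 = 53.0394
Output multipliers (column sums of L):
  Construction: 1.8407
  Electronics: 1.7327
  Mining: 1.6423
  Services: 1.5072
  Transport: 1.4833
  Finance: 1.8100
  Textiles: 1.5577

Construction (1.8407)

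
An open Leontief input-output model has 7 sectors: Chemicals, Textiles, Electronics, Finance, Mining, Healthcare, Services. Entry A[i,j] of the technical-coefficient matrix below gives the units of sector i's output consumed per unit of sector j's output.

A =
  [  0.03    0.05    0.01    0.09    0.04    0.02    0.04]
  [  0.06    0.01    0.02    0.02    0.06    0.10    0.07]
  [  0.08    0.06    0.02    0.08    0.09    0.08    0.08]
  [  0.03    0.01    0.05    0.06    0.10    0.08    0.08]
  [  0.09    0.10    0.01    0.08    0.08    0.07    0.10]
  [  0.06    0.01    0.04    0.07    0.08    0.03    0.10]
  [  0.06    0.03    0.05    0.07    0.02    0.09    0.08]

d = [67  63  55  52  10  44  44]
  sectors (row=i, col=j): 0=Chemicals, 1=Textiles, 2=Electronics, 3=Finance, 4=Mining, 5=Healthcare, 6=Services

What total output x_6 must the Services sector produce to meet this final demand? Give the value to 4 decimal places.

Form M = I − A:
  [  0.97   -0.05   -0.01   -0.09   -0.04   -0.02   -0.04]
  [ -0.06    0.99   -0.02   -0.02   -0.06   -0.10   -0.07]
  [ -0.08   -0.06    0.98   -0.08   -0.09   -0.08   -0.08]
  [ -0.03   -0.01   -0.05    0.94   -0.10   -0.08   -0.08]
  [ -0.09   -0.10   -0.01   -0.08    0.92   -0.07   -0.10]
  [ -0.06   -0.01   -0.04   -0.07   -0.08    0.97   -0.10]
  [ -0.06   -0.03   -0.05   -0.07   -0.02   -0.09    0.92]
Leontief inverse L = M⁻¹:
  [  1.0555    0.0662    0.0251    0.1204    0.0720    0.0529    0.0772]
  [  0.0932    1.0323    0.0375    0.0609    0.0958    0.1341    0.1161]
  [  0.1265    0.0913    1.0448    0.1359    0.1432    0.1332    0.1452]
  [  0.0728    0.0396    0.0719    1.1101    0.1475    0.1266    0.1388]
  [  0.1391    0.1317    0.0366    0.1379    1.1350    0.1284    0.1686]
  [  0.0982    0.0376    0.0606    0.1171    0.1221    1.0745    0.1527]
  [  0.0969    0.0525    0.0718    0.1161    0.0634    0.1326    1.1328]
Total output x = L · d:
  x_0 = 1.0555·67 + 0.0662·63 + 0.0251·55 + 0.1204·52 + 0.0720·10 + 0.0529·44 + 0.0772·44 = 88.9808
  x_1 = 0.0932·67 + 1.0323·63 + 0.0375·55 + 0.0609·52 + 0.0958·10 + 0.1341·44 + 0.1161·44 = 88.4759
  x_2 = 0.1265·67 + 0.0913·63 + 1.0448·55 + 0.1359·52 + 0.1432·10 + 0.1332·44 + 0.1452·44 = 92.4374
  x_3 = 0.0728·67 + 0.0396·63 + 0.0719·55 + 1.1101·52 + 0.1475·10 + 0.1266·44 + 0.1388·44 = 82.2057
  x_4 = 0.1391·67 + 0.1317·63 + 0.0366·55 + 0.1379·52 + 1.1350·10 + 0.1284·44 + 0.1686·44 = 51.2159
  x_5 = 0.0982·67 + 0.0376·63 + 0.0606·55 + 0.1171·52 + 0.1221·10 + 1.0745·44 + 0.1527·44 = 73.5910
  x_6 = 0.0969·67 + 0.0525·63 + 0.0718·55 + 0.1161·52 + 0.0634·10 + 0.1326·44 + 1.1328·44 = 76.1053

76.1053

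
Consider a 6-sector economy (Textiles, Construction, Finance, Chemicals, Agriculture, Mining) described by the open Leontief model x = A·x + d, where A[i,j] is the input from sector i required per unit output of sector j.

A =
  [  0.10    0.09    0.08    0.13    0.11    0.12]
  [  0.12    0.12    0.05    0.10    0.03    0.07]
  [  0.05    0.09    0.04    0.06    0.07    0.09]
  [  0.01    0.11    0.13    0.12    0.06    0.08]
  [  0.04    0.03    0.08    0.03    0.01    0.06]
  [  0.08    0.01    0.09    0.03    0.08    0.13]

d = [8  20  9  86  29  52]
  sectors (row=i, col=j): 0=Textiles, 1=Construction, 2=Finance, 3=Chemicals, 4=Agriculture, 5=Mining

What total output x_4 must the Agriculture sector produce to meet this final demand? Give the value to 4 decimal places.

44.0299

Form M = I − A:
  [  0.90   -0.09   -0.08   -0.13   -0.11   -0.12]
  [ -0.12    0.88   -0.05   -0.10   -0.03   -0.07]
  [ -0.05   -0.09    0.96   -0.06   -0.07   -0.09]
  [ -0.01   -0.11   -0.13    0.88   -0.06   -0.08]
  [ -0.04   -0.03   -0.08   -0.03    0.99   -0.06]
  [ -0.08   -0.01   -0.09   -0.03   -0.08    0.87]
Leontief inverse L = M⁻¹:
  [  1.1744    0.1738    0.1727    0.2189    0.1795    0.2264]
  [  0.1863    1.1955    0.1244    0.1803    0.0894    0.1575]
  [  0.1002    0.1425    1.0971    0.1150    0.1127    0.1571]
  [  0.0680    0.1819    0.2009    1.1901    0.1125    0.1620]
  [  0.0711    0.0637    0.1145    0.0646    1.0404    0.1045]
  [  0.1294    0.0566    0.1483    0.0811    0.1287    1.2035]
Total output x = L · d:
  x_0 = 1.1744·8 + 0.1738·20 + 0.1727·9 + 0.2189·86 + 0.1795·29 + 0.2264·52 = 50.2251
  x_1 = 0.1863·8 + 1.1955·20 + 0.1244·9 + 0.1803·86 + 0.0894·29 + 0.1575·52 = 52.8054
  x_2 = 0.1002·8 + 0.1425·20 + 1.0971·9 + 0.1150·86 + 0.1127·29 + 0.1571·52 = 34.8527
  x_3 = 0.0680·8 + 0.1819·20 + 0.2009·9 + 1.1901·86 + 0.1125·29 + 0.1620·52 = 120.0302
  x_4 = 0.0711·8 + 0.0637·20 + 0.1145·9 + 0.0646·86 + 1.0404·29 + 0.1045·52 = 44.0299
  x_5 = 0.1294·8 + 0.0566·20 + 0.1483·9 + 0.0811·86 + 0.1287·29 + 1.2035·52 = 76.7886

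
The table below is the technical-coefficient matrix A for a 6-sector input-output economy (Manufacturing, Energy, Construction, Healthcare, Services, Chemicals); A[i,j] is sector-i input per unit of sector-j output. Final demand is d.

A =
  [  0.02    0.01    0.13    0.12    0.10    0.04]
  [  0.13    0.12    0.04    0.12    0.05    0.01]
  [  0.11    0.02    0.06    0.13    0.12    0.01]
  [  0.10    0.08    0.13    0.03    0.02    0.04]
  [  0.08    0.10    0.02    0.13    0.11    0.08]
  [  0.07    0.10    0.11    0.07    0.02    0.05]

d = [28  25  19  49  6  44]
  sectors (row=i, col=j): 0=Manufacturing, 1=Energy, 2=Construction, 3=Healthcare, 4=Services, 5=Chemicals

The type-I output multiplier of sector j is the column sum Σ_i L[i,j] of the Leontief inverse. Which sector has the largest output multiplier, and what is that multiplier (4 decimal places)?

Healthcare (2.0785)

Form M = I − A:
  [  0.98   -0.01   -0.13   -0.12   -0.10   -0.04]
  [ -0.13    0.88   -0.04   -0.12   -0.05   -0.01]
  [ -0.11   -0.02    0.94   -0.13   -0.12   -0.01]
  [ -0.10   -0.08   -0.13    0.97   -0.02   -0.04]
  [ -0.08   -0.10   -0.02   -0.13    0.89   -0.08]
  [ -0.07   -0.10   -0.11   -0.07   -0.02    0.95]
Leontief inverse L = M⁻¹:
  [  1.0874    0.0601    0.1913    0.1937    0.1573    0.0698]
  [  0.2013    1.1766    0.1130    0.2031    0.1094    0.0398]
  [  0.1757    0.0724    1.1292    0.2096    0.1818    0.0442]
  [  0.1612    0.1226    0.1895    1.1063    0.0768    0.0631]
  [  0.1602    0.1706    0.0985    0.2197    1.1720    0.1175]
  [  0.1369    0.1493    0.1728    0.1461    0.0745    1.0742]
Total output x = L · d:
  x_0 = 1.0874·28 + 0.0601·25 + 0.1913·19 + 0.1937·49 + 0.1573·6 + 0.0698·44 = 49.0939
  x_1 = 0.2013·28 + 1.1766·25 + 0.1130·19 + 0.2031·49 + 0.1094·6 + 0.0398·44 = 49.5609
  x_2 = 0.1757·28 + 0.0724·25 + 1.1292·19 + 0.2096·49 + 0.1818·6 + 0.0442·44 = 41.4901
  x_3 = 0.1612·28 + 0.1226·25 + 0.1895·19 + 1.1063·49 + 0.0768·6 + 0.0631·44 = 68.6273
  x_4 = 0.1602·28 + 0.1706·25 + 0.0985·19 + 0.2197·49 + 1.1720·6 + 0.1175·44 = 33.5870
  x_5 = 0.1369·28 + 0.1493·25 + 0.1728·19 + 0.1461·49 + 0.0745·6 + 1.0742·44 = 65.7181
Output multipliers (column sums of L):
  Manufacturing: 1.9227
  Energy: 1.7516
  Construction: 1.8943
  Healthcare: 2.0785
  Services: 1.7718
  Chemicals: 1.4087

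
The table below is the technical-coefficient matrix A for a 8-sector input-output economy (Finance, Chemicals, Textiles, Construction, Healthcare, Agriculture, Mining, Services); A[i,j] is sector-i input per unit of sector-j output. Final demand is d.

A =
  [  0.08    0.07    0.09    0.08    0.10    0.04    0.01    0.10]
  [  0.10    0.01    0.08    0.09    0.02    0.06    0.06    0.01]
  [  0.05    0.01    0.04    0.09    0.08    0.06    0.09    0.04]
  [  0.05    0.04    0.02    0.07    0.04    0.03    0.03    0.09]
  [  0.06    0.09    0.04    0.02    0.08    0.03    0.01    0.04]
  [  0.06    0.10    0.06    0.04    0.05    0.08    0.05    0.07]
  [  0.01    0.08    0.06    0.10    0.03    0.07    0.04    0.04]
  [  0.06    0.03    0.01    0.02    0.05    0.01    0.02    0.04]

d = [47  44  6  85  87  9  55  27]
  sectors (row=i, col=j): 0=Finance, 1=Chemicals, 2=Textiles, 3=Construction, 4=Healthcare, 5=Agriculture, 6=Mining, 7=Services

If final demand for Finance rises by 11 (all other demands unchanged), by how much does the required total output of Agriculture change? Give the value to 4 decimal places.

Form M = I − A:
  [  0.92   -0.07   -0.09   -0.08   -0.10   -0.04   -0.01   -0.10]
  [ -0.10    0.99   -0.08   -0.09   -0.02   -0.06   -0.06   -0.01]
  [ -0.05   -0.01    0.96   -0.09   -0.08   -0.06   -0.09   -0.04]
  [ -0.05   -0.04   -0.02    0.93   -0.04   -0.03   -0.03   -0.09]
  [ -0.06   -0.09   -0.04   -0.02    0.92   -0.03   -0.01   -0.04]
  [ -0.06   -0.10   -0.06   -0.04   -0.05    0.92   -0.05   -0.07]
  [ -0.01   -0.08   -0.06   -0.10   -0.03   -0.07    0.96   -0.04]
  [ -0.06   -0.03   -0.01   -0.02   -0.05   -0.01   -0.02    0.96]
Leontief inverse L = M⁻¹:
  [  1.1408    0.1185    0.1358    0.1378    0.1586    0.0810    0.0454    0.1530]
  [  0.1440    1.0521    0.1192    0.1422    0.0664    0.0969    0.0898    0.0578]
  [  0.0935    0.0563    1.0775    0.1391    0.1249    0.0965    0.1180    0.0854]
  [  0.0878    0.0717    0.0483    1.1066    0.0749    0.0554    0.0508    0.1249]
  [  0.1025    0.1230    0.0743    0.0597    1.1181    0.0591    0.0338    0.0730]
  [  0.1150    0.1459    0.1058    0.0963    0.0992    1.1225    0.0852    0.1165]
  [  0.0541    0.1166    0.0951    0.1480    0.0681    0.1056    1.0709    0.0798]
  [  0.0863    0.0527    0.0314    0.0448    0.0755    0.0272    0.0329    1.0632]
Total output x = L · d:
  x_0 = 1.1408·47 + 0.1185·44 + 0.1358·6 + 0.1378·85 + 0.1586·87 + 0.0810·9 + 0.0454·55 + 0.1530·27 = 92.5133
  x_1 = 0.1440·47 + 1.0521·44 + 0.1192·6 + 0.1422·85 + 0.0664·87 + 0.0969·9 + 0.0898·55 + 0.0578·27 = 79.0118
  x_2 = 0.0935·47 + 0.0563·44 + 1.0775·6 + 0.1391·85 + 0.1249·87 + 0.0965·9 + 0.1180·55 + 0.0854·27 = 45.6952
  x_3 = 0.0878·47 + 0.0717·44 + 0.0483·6 + 1.1066·85 + 0.0749·87 + 0.0554·9 + 0.0508·55 + 0.1249·27 = 114.8035
  x_4 = 0.1025·47 + 0.1230·44 + 0.0743·6 + 0.0597·85 + 1.1181·87 + 0.0591·9 + 0.0338·55 + 0.0730·27 = 117.3885
  x_5 = 0.1150·47 + 0.1459·44 + 0.1058·6 + 0.0963·85 + 0.0992·87 + 1.1225·9 + 0.0852·55 + 0.1165·27 = 47.2085
  x_6 = 0.0541·47 + 0.1166·44 + 0.0951·6 + 0.1480·85 + 0.0681·87 + 0.1056·9 + 1.0709·55 + 0.0798·27 = 88.7524
  x_7 = 0.0863·47 + 0.0527·44 + 0.0314·6 + 0.0448·85 + 0.0755·87 + 0.0272·9 + 0.0329·55 + 1.0632·27 = 47.6987
Δx_5 = L[5,0] · Δd_0 = 0.1150 · 11 = 1.2654

1.2654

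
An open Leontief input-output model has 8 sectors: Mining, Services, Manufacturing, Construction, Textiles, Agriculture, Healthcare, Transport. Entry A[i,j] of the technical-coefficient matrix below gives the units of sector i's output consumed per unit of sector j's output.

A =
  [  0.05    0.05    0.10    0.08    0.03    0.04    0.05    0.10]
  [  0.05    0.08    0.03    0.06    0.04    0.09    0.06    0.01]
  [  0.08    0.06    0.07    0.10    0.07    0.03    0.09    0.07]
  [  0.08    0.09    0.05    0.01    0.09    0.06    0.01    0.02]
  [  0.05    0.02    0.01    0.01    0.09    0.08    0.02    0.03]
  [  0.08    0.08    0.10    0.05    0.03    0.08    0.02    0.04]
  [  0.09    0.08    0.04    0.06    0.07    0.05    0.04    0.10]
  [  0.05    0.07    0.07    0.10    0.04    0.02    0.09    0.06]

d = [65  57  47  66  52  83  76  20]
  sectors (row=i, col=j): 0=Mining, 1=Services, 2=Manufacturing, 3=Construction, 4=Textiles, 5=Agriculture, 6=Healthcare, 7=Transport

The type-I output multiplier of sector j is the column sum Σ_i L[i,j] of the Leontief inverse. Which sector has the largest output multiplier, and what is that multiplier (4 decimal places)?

Services (1.9871)

Form M = I − A:
  [  0.95   -0.05   -0.10   -0.08   -0.03   -0.04   -0.05   -0.10]
  [ -0.05    0.92   -0.03   -0.06   -0.04   -0.09   -0.06   -0.01]
  [ -0.08   -0.06    0.93   -0.10   -0.07   -0.03   -0.09   -0.07]
  [ -0.08   -0.09   -0.05    0.99   -0.09   -0.06   -0.01   -0.02]
  [ -0.05   -0.02   -0.01   -0.01    0.91   -0.08   -0.02   -0.03]
  [ -0.08   -0.08   -0.10   -0.05   -0.03    0.92   -0.02   -0.04]
  [ -0.09   -0.08   -0.04   -0.06   -0.07   -0.05    0.96   -0.10]
  [ -0.05   -0.07   -0.07   -0.10   -0.04   -0.02   -0.09    0.94]
Leontief inverse L = M⁻¹:
  [  1.1130    0.1142    0.1571    0.1394    0.0848    0.0898    0.0991    0.1514]
  [  0.1022    1.1333    0.0766    0.1031    0.0832    0.1379    0.0936    0.0493]
  [  0.1502    0.1303    1.1309    0.1615    0.1330    0.0887    0.1403    0.1280]
  [  0.1269    0.1364    0.0938    1.0533    0.1311    0.1057    0.0453    0.0578]
  [  0.0858    0.0541    0.0438    0.0403    1.1212    0.1142    0.0437    0.0591]
  [  0.1399    0.1408    0.1572    0.1065    0.0796    1.1313    0.0654    0.0880]
  [  0.1523    0.1443    0.0983    0.1188    0.1245    0.1050    1.0881    0.1518]
  [  0.1127    0.1338    0.1229    0.1545    0.0959    0.0719    0.1349    1.1102]
Total output x = L · d:
  x_0 = 1.1130·65 + 0.1142·57 + 0.1571·47 + 0.1394·66 + 0.0848·52 + 0.0898·83 + 0.0991·76 + 0.1514·20 = 117.8611
  x_1 = 0.1022·65 + 1.1333·57 + 0.0766·47 + 0.1031·66 + 0.0832·52 + 0.1379·83 + 0.0936·76 + 0.0493·20 = 105.5261
  x_2 = 0.1502·65 + 0.1303·57 + 1.1309·47 + 0.1615·66 + 0.1330·52 + 0.0887·83 + 0.1403·76 + 0.1280·20 = 108.4938
  x_3 = 0.1269·65 + 0.1364·57 + 0.0938·47 + 1.0533·66 + 0.1311·52 + 0.1057·83 + 0.0453·76 + 0.0578·20 = 110.1422
  x_4 = 0.0858·65 + 0.0541·57 + 0.0438·47 + 0.0403·66 + 1.1212·52 + 0.1142·83 + 0.0437·76 + 0.0591·20 = 85.6643
  x_5 = 0.1399·65 + 0.1408·57 + 0.1572·47 + 0.1065·66 + 0.0796·52 + 1.1313·83 + 0.0654·76 + 0.0880·20 = 136.3054
  x_6 = 0.1523·65 + 0.1443·57 + 0.0983·47 + 0.1188·66 + 0.1245·52 + 0.1050·83 + 1.0881·76 + 0.1518·20 = 131.5035
  x_7 = 0.1127·65 + 0.1338·57 + 0.1229·47 + 0.1545·66 + 0.0959·52 + 0.0719·83 + 0.1349·76 + 1.1102·20 = 74.3369
Output multipliers (column sums of L):
  Mining: 1.9831
  Services: 1.9871
  Manufacturing: 1.8805
  Construction: 1.8776
  Textiles: 1.8533
  Agriculture: 1.8445
  Healthcare: 1.7104
  Transport: 1.7955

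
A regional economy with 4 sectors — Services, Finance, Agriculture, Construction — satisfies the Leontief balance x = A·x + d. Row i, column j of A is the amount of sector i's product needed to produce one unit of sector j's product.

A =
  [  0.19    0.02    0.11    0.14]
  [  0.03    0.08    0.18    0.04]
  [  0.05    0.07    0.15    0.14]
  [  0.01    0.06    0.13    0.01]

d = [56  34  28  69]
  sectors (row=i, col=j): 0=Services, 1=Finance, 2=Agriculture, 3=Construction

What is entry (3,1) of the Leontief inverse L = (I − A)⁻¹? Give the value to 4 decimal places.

Form M = I − A:
  [  0.81   -0.02   -0.11   -0.14]
  [ -0.03    0.92   -0.18   -0.04]
  [ -0.05   -0.07    0.85   -0.14]
  [ -0.01   -0.06   -0.13    0.99]
Leontief inverse L = M⁻¹:
  [  1.2519    0.0565    0.2059    0.2084]
  [  0.0582    1.1136    0.2571    0.0896]
  [  0.0829    0.1086    1.2395    0.1914]
  [  0.0271    0.0823    0.1804    1.0428]
Total output x = L · d:
  x_0 = 1.2519·56 + 0.0565·34 + 0.2059·28 + 0.2084·69 = 92.1745
  x_1 = 0.0582·56 + 1.1136·34 + 0.2571·28 + 0.0896·69 = 54.5022
  x_2 = 0.0829·56 + 0.1086·34 + 1.2395·28 + 0.1914·69 = 56.2450
  x_3 = 0.0271·56 + 0.0823·34 + 0.1804·28 + 1.0428·69 = 81.3169

L[3,1] = 0.0823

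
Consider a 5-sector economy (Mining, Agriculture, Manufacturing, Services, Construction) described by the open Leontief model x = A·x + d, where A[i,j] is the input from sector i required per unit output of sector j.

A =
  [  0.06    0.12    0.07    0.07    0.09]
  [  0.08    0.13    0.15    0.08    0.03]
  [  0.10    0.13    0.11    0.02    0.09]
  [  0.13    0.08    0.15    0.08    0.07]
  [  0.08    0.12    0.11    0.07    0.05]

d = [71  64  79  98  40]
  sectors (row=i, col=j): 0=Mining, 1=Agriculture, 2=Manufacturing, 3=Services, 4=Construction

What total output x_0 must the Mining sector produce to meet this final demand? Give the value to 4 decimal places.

123.1200

Form M = I − A:
  [  0.94   -0.12   -0.07   -0.07   -0.09]
  [ -0.08    0.87   -0.15   -0.08   -0.03]
  [ -0.10   -0.13    0.89   -0.02   -0.09]
  [ -0.13   -0.08   -0.15    0.92   -0.07]
  [ -0.08   -0.12   -0.11   -0.07    0.95]
Leontief inverse L = M⁻¹:
  [  1.1267    0.2092    0.1607    0.1179    0.1373]
  [  0.1575    1.2331    0.2532    0.1314    0.0875]
  [  0.1695    0.2295    1.2050    0.0699    0.1426]
  [  0.2120    0.1905    0.2567    1.1354    0.1341]
  [  0.1500    0.2140    0.2040    0.1183    1.1016]
Total output x = L · d:
  x_0 = 1.1267·71 + 0.2092·64 + 0.1607·79 + 0.1179·98 + 0.1373·40 = 123.1200
  x_1 = 0.1575·71 + 1.2331·64 + 0.2532·79 + 0.1314·98 + 0.0875·40 = 126.4802
  x_2 = 0.1695·71 + 0.2295·64 + 1.2050·79 + 0.0699·98 + 0.1426·40 = 134.4810
  x_3 = 0.2120·71 + 0.1905·64 + 0.2567·79 + 1.1354·98 + 0.1341·40 = 164.1569
  x_4 = 0.1500·71 + 0.2140·64 + 0.2040·79 + 0.1183·98 + 1.1016·40 = 96.1170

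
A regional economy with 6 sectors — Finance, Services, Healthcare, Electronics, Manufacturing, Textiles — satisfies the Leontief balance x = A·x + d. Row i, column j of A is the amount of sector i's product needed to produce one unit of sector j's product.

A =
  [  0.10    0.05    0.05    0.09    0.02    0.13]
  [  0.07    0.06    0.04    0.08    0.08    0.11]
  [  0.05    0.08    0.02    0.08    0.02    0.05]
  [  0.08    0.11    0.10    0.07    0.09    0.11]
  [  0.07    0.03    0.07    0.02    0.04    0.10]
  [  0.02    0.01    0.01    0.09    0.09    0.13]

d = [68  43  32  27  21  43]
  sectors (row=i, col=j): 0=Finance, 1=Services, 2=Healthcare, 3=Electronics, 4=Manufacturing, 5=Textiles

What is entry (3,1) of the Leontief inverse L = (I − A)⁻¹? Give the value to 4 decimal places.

L[3,1] = 0.1594

Form M = I − A:
  [  0.90   -0.05   -0.05   -0.09   -0.02   -0.13]
  [ -0.07    0.94   -0.04   -0.08   -0.08   -0.11]
  [ -0.05   -0.08    0.98   -0.08   -0.02   -0.05]
  [ -0.08   -0.11   -0.10    0.93   -0.09   -0.11]
  [ -0.07   -0.03   -0.07   -0.02    0.96   -0.10]
  [ -0.02   -0.01   -0.01   -0.09   -0.09    0.87]
Leontief inverse L = M⁻¹:
  [  1.1459    0.0899    0.0842    0.1480    0.0670    0.2138]
  [  0.1155    1.0980    0.0753    0.1334    0.1260    0.1918]
  [  0.0839    0.1103    1.0463    0.1192    0.0540    0.1079]
  [  0.1374    0.1594    0.1422    1.1379    0.1454    0.2094]
  [  0.1017    0.0562    0.0918    0.0609    1.0709    0.1584]
  [  0.0534    0.0383    0.0390    0.1303    0.1294    1.1958]
Total output x = L · d:
  x_0 = 1.1459·68 + 0.0899·43 + 0.0842·32 + 0.1480·27 + 0.0670·21 + 0.2138·43 = 99.0786
  x_1 = 0.1155·68 + 1.0980·43 + 0.0753·32 + 0.1334·27 + 0.1260·21 + 0.1918·43 = 71.9707
  x_2 = 0.0839·68 + 0.1103·43 + 1.0463·32 + 0.1192·27 + 0.0540·21 + 0.1079·43 = 52.9261
  x_3 = 0.1374·68 + 0.1594·43 + 0.1422·32 + 1.1379·27 + 0.1454·21 + 0.2094·43 = 63.5324
  x_4 = 0.1017·68 + 0.0562·43 + 0.0918·32 + 0.0609·27 + 1.0709·21 + 0.1584·43 = 43.2169
  x_5 = 0.0534·68 + 0.0383·43 + 0.0390·32 + 0.1303·27 + 0.1294·21 + 1.1958·43 = 64.1816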